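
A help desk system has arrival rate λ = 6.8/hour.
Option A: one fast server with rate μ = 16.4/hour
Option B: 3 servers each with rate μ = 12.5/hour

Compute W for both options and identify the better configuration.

Option A: single server μ = 16.4 (M/M/1)
  ρ_A = 6.8/16.4 = 0.4146
  W_A = 1/(μ-λ) = 1/(16.4-6.8) = 1/9.60 = 0.1042

Option B: 3 servers μ = 12.5 (M/M/3)
  ρ_B = λ/(cμ) = 6.8/(3×12.5) = 0.1813
  Offered load a = λ/μ = cρ = 6.8/12.5 = 0.5440
  P₀ = [ Σₙ₌₀^2 aⁿ/n! + a^3/(3!(1-ρ)) ]⁻¹
  Σ = a^0/0! + a^1/1! + a^2/2! = 1.0000 + 0.5440 + 0.1480 = 1.6920
  a^3/(3!(1-ρ)) = 0.16099/(6 × 0.81867) = 0.03277
  P₀ = 1/(1.6920 + 0.03277) = 0.5798
  Lq = P₀·a^3·ρ / (3!(1-ρ)²) = 0.5798 × 0.1610 × 0.1813 / (6 × 0.6702) = 0.004209
  Wq_B = Lq/λ = 0.004209/6.8 = 0.0006190
  W_B = Wq_B + 1/μ = 0.0006190 + 0.08000 = 0.08062

Since W_B = 0.08062 < W_A = 0.1042, Option B (multiple servers) has the shorter time in system.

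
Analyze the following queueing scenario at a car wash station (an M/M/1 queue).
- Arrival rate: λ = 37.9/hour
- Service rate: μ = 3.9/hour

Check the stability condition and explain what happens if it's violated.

Stability requires ρ = λ/(cμ) < 1
ρ = 37.9/(1 × 3.9) = 37.9/3.90 = 9.7179
Since 9.7179 ≥ 1, the system is UNSTABLE.
Queue grows without bound. Need μ > λ = 37.9.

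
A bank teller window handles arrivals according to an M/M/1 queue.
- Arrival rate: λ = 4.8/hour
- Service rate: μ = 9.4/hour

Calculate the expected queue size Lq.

ρ = λ/μ = 4.8/9.4 = 0.5106
For M/M/1: Lq = λ²/(μ(μ-λ))
Lq = 23.04/(9.4 × 4.60)
Lq = 0.5328 transactions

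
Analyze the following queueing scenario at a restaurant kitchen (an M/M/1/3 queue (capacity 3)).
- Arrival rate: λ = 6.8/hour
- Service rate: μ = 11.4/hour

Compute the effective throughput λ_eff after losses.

ρ = λ/μ = 6.8/11.4 = 0.5965
P₀ = (1-ρ)/(1-ρ^(K+1)) = (1-0.5965)/(1-0.5965^4) = 0.4035/0.8734 = 0.4620
P_K = P₀×ρ^K = 0.46199 × 0.5965^3 = 0.46199 × 0.21224 = 0.09805
λ_eff = λ(1-P_K) = 6.8 × (1 - 0.09805) = 6.8 × 0.90195 = 6.1333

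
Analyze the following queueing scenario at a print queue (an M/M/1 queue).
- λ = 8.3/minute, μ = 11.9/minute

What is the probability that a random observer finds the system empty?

ρ = λ/μ = 8.3/11.9 = 0.6975
P(0) = 1 - ρ = 1 - 0.6975 = 0.3025
The server is idle 30.25% of the time.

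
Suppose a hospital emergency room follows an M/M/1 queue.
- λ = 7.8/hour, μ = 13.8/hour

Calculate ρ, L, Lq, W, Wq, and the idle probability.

Step 1: ρ = λ/μ = 7.8/13.8 = 0.5652
Step 2: L = λ/(μ-λ) = 7.8/6.00 = 1.3000
Step 3: Lq = λ²/(μ(μ-λ)) = 60.84/(13.8×6.00) = 0.7348
Step 4: W = 1/(μ-λ) = 1/6.00 = 0.16667
Step 5: Wq = λ/(μ(μ-λ)) = 7.8/(13.8×6.00) = 0.09420
Step 6: P(0) = 1-ρ = 0.4348
Verify: L = λW = 7.8×0.16667 = 1.3000 ✔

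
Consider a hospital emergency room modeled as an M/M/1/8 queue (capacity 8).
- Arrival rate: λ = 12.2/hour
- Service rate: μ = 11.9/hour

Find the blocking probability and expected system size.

ρ = λ/μ = 12.2/11.9 = 1.0252
P₀ = (1-ρ)/(1-ρ^(K+1)) = (1-1.0252)/(1-1.0252^9) = -0.02520/-0.2511 = 0.1004
P_K = P₀×ρ^K = 0.1004 × 1.0252^8 = 0.1004 × 1.2203 = 0.1225
Blocking probability P_8 = 0.1225 (12.25%)
L = ρ[1 - (K+1)ρ^K + Kρ^(K+1)] / [(1-ρ)(1-ρ^(K+1))]
L = 1.0252 × (1 - 9×1.2203061 + 8×1.2510578) / ((1 - 1.0252) × (1 - 1.2510578)) = 4.1658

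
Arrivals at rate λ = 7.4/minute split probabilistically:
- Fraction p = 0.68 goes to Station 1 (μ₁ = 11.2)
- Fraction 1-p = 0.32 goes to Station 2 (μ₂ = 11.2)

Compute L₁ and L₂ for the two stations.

Effective rates: λ₁ = 7.4×0.68 = 5.032, λ₂ = 7.4×0.32 = 2.368
Station 1: ρ₁ = 5.032/11.2 = 0.44929, L₁ = ρ₁/(1-ρ₁) = 0.44929/(1-0.44929) = 0.8158
Station 2: ρ₂ = 2.368/11.2 = 0.2114, L₂ = ρ₂/(1-ρ₂) = 0.2114/(1-0.2114) = 0.2681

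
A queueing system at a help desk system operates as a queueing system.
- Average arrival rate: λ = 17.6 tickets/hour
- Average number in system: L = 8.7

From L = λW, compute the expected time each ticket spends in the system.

Little's Law: L = λW, so W = L/λ
W = 8.7/17.6 = 0.4943 hours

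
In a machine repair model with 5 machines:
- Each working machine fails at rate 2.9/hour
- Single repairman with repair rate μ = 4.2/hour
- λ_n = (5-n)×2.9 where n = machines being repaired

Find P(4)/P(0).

P(4)/P(0) = ∏_{i=0}^{4-1} λ_i/μ_{i+1}
= (5-0)×2.9/4.2 × (5-1)×2.9/4.2 × (5-2)×2.9/4.2 × (5-3)×2.9/4.2
= 27.2757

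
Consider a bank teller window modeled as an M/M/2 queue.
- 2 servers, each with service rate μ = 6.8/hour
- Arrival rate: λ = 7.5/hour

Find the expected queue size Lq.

Traffic intensity: ρ = λ/(cμ) = 7.5/(2×6.8) = 0.5515
Since ρ = 0.5515 < 1, system is stable.
Offered load a = λ/μ = cρ = 7.5/6.8 = 1.1029
P₀ = [ Σₙ₌₀^1 aⁿ/n! + a^2/(2!(1-ρ)) ]⁻¹
Σ = a^0/0! + a^1/1! = 1.0000 + 1.1029 = 2.1029
a^2/(2!(1-ρ)) = 1.2165/(2 × 0.44853) = 1.3561
P₀ = 1/(2.1029 + 1.3561) = 0.2891
Lq = P₀·a^2·ρ / (2!(1-ρ)²) = 0.2891 × 1.2165 × 0.5515 / (2 × 0.2012) = 0.4820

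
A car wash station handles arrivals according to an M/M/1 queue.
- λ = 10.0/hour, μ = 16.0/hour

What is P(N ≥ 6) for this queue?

ρ = λ/μ = 10.0/16.0 = 0.6250
P(N ≥ n) = ρⁿ
P(N ≥ 6) = 0.6250^6
P(N ≥ 6) = 0.05960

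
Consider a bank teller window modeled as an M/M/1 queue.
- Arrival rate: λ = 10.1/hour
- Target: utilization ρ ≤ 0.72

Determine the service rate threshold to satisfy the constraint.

ρ = λ/μ, so μ = λ/ρ
μ ≥ 10.1/0.72 = 14.0278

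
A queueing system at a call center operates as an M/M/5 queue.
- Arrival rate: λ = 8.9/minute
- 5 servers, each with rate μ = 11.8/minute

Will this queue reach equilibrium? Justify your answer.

Stability requires ρ = λ/(cμ) < 1
ρ = 8.9/(5 × 11.8) = 8.9/59.00 = 0.1508
Since 0.1508 < 1, the system is STABLE.
The servers are busy 15.08% of the time.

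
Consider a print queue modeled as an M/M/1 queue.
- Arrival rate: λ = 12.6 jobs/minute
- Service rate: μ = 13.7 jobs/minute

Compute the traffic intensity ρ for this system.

Server utilization: ρ = λ/μ
ρ = 12.6/13.7 = 0.9197
The server is busy 91.97% of the time.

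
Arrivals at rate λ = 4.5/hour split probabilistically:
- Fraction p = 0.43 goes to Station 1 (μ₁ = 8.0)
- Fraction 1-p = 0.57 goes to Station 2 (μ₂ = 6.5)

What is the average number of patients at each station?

Effective rates: λ₁ = 4.5×0.43 = 1.935, λ₂ = 4.5×0.57 = 2.565
Station 1: ρ₁ = 1.935/8.0 = 0.241875, L₁ = ρ₁/(1-ρ₁) = 0.241875/(1-0.241875) = 0.3190
Station 2: ρ₂ = 2.565/6.5 = 0.3946, L₂ = ρ₂/(1-ρ₂) = 0.3946/(1-0.3946) = 0.6518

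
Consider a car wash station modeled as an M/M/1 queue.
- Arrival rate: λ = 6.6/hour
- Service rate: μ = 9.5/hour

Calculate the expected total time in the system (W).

First, compute utilization: ρ = λ/μ = 6.6/9.5 = 0.6947
For M/M/1: W = 1/(μ-λ)
W = 1/(9.5-6.6) = 1/2.90
W = 0.3448 hours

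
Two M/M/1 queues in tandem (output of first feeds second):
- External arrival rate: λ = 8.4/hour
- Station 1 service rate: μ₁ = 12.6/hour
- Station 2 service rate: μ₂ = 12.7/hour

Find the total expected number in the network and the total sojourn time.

By Jackson's theorem, each station behaves as independent M/M/1.
Station 1: ρ₁ = 8.4/12.6 = 0.6667, L₁ = ρ₁/(1-ρ₁) = λ/(μ₁-λ) = 8.4/4.20 = 2.0000
Station 2: ρ₂ = 8.4/12.7 = 0.6614, L₂ = ρ₂/(1-ρ₂) = λ/(μ₂-λ) = 8.4/4.30 = 1.9535
Total: L = L₁ + L₂ = 2.0000 + 1.9535 = 3.9535
W = L/λ = 3.9535/8.4 = 0.4707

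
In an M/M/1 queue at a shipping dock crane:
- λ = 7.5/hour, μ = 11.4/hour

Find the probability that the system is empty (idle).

ρ = λ/μ = 7.5/11.4 = 0.6579
P(0) = 1 - ρ = 1 - 0.6579 = 0.3421
The server is idle 34.21% of the time.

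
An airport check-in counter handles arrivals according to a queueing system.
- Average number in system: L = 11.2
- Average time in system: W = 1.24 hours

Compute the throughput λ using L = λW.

Little's Law: L = λW, so λ = L/W
λ = 11.2/1.24 = 9.0323 passengers/hour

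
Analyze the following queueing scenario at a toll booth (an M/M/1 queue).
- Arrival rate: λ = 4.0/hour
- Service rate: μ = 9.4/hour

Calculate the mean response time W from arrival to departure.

First, compute utilization: ρ = λ/μ = 4.0/9.4 = 0.4255
For M/M/1: W = 1/(μ-λ)
W = 1/(9.4-4.0) = 1/5.40
W = 0.1852 hours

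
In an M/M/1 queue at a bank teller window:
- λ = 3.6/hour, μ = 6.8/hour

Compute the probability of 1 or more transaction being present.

ρ = λ/μ = 3.6/6.8 = 0.5294
P(N ≥ n) = ρⁿ
P(N ≥ 1) = 0.5294^1
P(N ≥ 1) = 0.5294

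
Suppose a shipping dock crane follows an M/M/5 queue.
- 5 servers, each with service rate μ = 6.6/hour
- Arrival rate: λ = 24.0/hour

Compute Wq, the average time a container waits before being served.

Traffic intensity: ρ = λ/(cμ) = 24.0/(5×6.6) = 0.7273
Since ρ = 0.7273 < 1, system is stable.
Offered load a = λ/μ = cρ = 24.0/6.6 = 3.6364
P₀ = [ Σₙ₌₀^4 aⁿ/n! + a^5/(5!(1-ρ)) ]⁻¹
Σ = a^0/0! + a^1/1! + a^2/2! + a^3/3! + a^4/4! = 1.00000 + 3.63636 + 6.61157 + 8.01402 + 7.28548 = 26.5474
a^5/(5!(1-ρ)) = 635.8234/(120 × 0.2727273) = 19.4279
P₀ = 1/(26.5474 + 19.4279) = 0.02175
Lq = P₀·a^5·ρ / (5!(1-ρ)²) = 0.02175 × 635.8234 × 0.7273 / (120 × 0.07438) = 1.1269
Wq = Lq/λ = 1.1269/24.0 = 0.04695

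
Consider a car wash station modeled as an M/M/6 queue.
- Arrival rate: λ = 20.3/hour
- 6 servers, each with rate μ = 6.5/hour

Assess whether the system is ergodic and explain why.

Stability requires ρ = λ/(cμ) < 1
ρ = 20.3/(6 × 6.5) = 20.3/39.00 = 0.5205
Since 0.5205 < 1, the system is STABLE.
The servers are busy 52.05% of the time.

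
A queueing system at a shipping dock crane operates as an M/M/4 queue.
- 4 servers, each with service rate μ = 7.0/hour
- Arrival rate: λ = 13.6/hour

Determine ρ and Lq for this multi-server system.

Traffic intensity: ρ = λ/(cμ) = 13.6/(4×7.0) = 0.4857
Since ρ = 0.4857 < 1, system is stable.
Offered load a = λ/μ = cρ = 13.6/7.0 = 1.9429
P₀ = [ Σₙ₌₀^3 aⁿ/n! + a^4/(4!(1-ρ)) ]⁻¹
Σ = a^0/0! + a^1/1! + a^2/2! + a^3/3! = 1.0000 + 1.9429 + 1.8873 + 1.2223 = 6.0525
a^4/(4!(1-ρ)) = 14.2483/(24 × 0.51429) = 1.1544
P₀ = 1/(6.0525 + 1.1544) = 0.1388
Lq = P₀·a^4·ρ / (4!(1-ρ)²) = 0.1388 × 14.2483 × 0.4857 / (24 × 0.2645) = 0.1513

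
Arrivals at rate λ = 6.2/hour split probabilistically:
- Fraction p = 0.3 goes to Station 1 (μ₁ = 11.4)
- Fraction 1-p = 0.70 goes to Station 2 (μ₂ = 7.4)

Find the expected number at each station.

Effective rates: λ₁ = 6.2×0.3 = 1.86, λ₂ = 6.2×0.70 = 4.34
Station 1: ρ₁ = 1.86/11.4 = 0.1632, L₁ = ρ₁/(1-ρ₁) = 0.1632/(1-0.1632) = 0.1950
Station 2: ρ₂ = 4.34/7.4 = 0.58649, L₂ = ρ₂/(1-ρ₂) = 0.58649/(1-0.58649) = 1.4183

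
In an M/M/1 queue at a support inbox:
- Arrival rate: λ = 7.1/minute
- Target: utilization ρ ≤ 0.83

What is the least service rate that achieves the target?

ρ = λ/μ, so μ = λ/ρ
μ ≥ 7.1/0.83 = 8.5542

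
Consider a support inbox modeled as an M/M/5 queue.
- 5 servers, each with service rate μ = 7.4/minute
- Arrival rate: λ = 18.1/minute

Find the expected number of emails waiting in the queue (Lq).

Traffic intensity: ρ = λ/(cμ) = 18.1/(5×7.4) = 0.4892
Since ρ = 0.4892 < 1, system is stable.
Offered load a = λ/μ = cρ = 18.1/7.4 = 2.4459
P₀ = [ Σₙ₌₀^4 aⁿ/n! + a^5/(5!(1-ρ)) ]⁻¹
Σ = a^0/0! + a^1/1! + a^2/2! + a^3/3! + a^4/4! = 1.00000 + 2.44595 + 2.99133 + 2.43887 + 1.49134 = 10.3675
a^5/(5!(1-ρ)) = 87.5456/(120 × 0.5108) = 1.4282
P₀ = 1/(10.3675 + 1.4282) = 0.08478
Lq = P₀·a^5·ρ / (5!(1-ρ)²) = 0.08478 × 87.5456 × 0.4892 / (120 × 0.2609) = 0.1160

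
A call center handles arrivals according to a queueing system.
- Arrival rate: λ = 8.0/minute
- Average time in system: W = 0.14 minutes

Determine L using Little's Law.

Little's Law: L = λW
L = 8.0 × 0.14 = 1.1200 calls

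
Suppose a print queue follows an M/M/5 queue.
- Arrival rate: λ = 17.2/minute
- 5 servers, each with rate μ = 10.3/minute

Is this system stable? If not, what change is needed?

Stability requires ρ = λ/(cμ) < 1
ρ = 17.2/(5 × 10.3) = 17.2/51.50 = 0.3340
Since 0.3340 < 1, the system is STABLE.
The servers are busy 33.40% of the time.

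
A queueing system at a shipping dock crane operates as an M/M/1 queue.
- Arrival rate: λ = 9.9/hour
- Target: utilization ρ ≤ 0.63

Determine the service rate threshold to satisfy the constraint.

ρ = λ/μ, so μ = λ/ρ
μ ≥ 9.9/0.63 = 15.7143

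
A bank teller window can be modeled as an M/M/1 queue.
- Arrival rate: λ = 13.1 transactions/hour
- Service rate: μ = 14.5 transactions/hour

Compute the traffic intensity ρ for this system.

Server utilization: ρ = λ/μ
ρ = 13.1/14.5 = 0.9034
The server is busy 90.34% of the time.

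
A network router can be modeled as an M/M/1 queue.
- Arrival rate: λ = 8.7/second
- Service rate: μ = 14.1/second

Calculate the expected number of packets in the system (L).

ρ = λ/μ = 8.7/14.1 = 0.6170
For M/M/1: L = λ/(μ-λ)
L = 8.7/(14.1-8.7) = 8.7/5.40
L = 1.6111 packets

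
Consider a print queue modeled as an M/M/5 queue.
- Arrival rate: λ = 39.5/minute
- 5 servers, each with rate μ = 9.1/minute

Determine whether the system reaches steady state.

Stability requires ρ = λ/(cμ) < 1
ρ = 39.5/(5 × 9.1) = 39.5/45.50 = 0.8681
Since 0.8681 < 1, the system is STABLE.
The servers are busy 86.81% of the time.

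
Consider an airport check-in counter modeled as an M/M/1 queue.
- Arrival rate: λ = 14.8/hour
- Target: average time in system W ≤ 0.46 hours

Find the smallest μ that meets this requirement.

For M/M/1: W = 1/(μ-λ)
Need W ≤ 0.46, so 1/(μ-λ) ≤ 0.46
μ - λ ≥ 1/0.46 = 2.1739
μ ≥ 14.8 + 2.1739 = 16.9739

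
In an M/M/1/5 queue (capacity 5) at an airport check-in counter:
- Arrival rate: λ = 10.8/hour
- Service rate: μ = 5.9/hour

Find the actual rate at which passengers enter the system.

ρ = λ/μ = 10.8/5.9 = 1.8305
P₀ = (1-ρ)/(1-ρ^(K+1)) = (1-1.8305)/(1-1.8305^6) = -0.8305/-36.6200 = 0.02268
P_K = P₀×ρ^K = 0.02268 × 1.8305^5 = 0.02268 × 20.5517 = 0.4661
λ_eff = λ(1-P_K) = 10.8 × (1 - 0.46609) = 10.8 × 0.53391 = 5.7662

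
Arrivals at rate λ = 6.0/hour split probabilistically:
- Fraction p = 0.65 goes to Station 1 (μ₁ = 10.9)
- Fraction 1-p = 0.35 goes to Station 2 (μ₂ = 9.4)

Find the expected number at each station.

Effective rates: λ₁ = 6.0×0.65 = 3.9, λ₂ = 6.0×0.35 = 2.1
Station 1: ρ₁ = 3.9/10.9 = 0.3578, L₁ = ρ₁/(1-ρ₁) = 0.3578/(1-0.3578) = 0.5571
Station 2: ρ₂ = 2.1/9.4 = 0.2234, L₂ = ρ₂/(1-ρ₂) = 0.2234/(1-0.2234) = 0.2877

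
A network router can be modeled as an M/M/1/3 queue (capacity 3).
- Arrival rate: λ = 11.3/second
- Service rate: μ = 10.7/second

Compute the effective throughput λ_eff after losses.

ρ = λ/μ = 11.3/10.7 = 1.05607
P₀ = (1-ρ)/(1-ρ^(K+1)) = (1-1.05607)/(1-1.05607^4) = -0.05607/-0.2439 = 0.2299
P_K = P₀×ρ^K = 0.2299 × 1.05607^3 = 0.2299 × 1.1778 = 0.2708
λ_eff = λ(1-P_K) = 11.3 × (1 - 0.270816) = 11.3 × 0.729184 = 8.2398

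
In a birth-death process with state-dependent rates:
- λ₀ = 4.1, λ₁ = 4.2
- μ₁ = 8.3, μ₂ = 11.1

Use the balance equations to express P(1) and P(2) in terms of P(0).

Balance equations:
State 0: λ₀P₀ = μ₁P₁ → P₁ = (λ₀/μ₁)P₀ = (4.1/8.3)P₀ = 0.4940P₀
State 1: P₂ = (λ₀λ₁)/(μ₁μ₂)P₀ = (4.1×4.2)/(8.3×11.1)P₀ = 0.1869P₀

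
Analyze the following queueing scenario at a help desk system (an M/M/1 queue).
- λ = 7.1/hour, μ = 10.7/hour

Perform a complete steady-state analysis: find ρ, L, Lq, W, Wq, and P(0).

Step 1: ρ = λ/μ = 7.1/10.7 = 0.6636
Step 2: L = λ/(μ-λ) = 7.1/3.60 = 1.9722
Step 3: Lq = λ²/(μ(μ-λ)) = 50.41/(10.7×3.60) = 1.3087
Step 4: W = 1/(μ-λ) = 1/3.60 = 0.27778
Step 5: Wq = λ/(μ(μ-λ)) = 7.1/(10.7×3.60) = 0.1843
Step 6: P(0) = 1-ρ = 0.3364
Verify: L = λW = 7.1×0.27778 = 1.9722 ✔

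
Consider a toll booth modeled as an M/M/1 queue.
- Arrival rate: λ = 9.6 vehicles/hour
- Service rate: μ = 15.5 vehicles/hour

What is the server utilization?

Server utilization: ρ = λ/μ
ρ = 9.6/15.5 = 0.6194
The server is busy 61.94% of the time.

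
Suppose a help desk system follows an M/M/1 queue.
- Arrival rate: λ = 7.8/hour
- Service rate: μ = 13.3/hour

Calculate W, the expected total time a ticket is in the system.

First, compute utilization: ρ = λ/μ = 7.8/13.3 = 0.5865
For M/M/1: W = 1/(μ-λ)
W = 1/(13.3-7.8) = 1/5.50
W = 0.1818 hours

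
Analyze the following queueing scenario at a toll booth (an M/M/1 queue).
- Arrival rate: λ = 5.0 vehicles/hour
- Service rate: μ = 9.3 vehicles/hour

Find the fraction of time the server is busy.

Server utilization: ρ = λ/μ
ρ = 5.0/9.3 = 0.5376
The server is busy 53.76% of the time.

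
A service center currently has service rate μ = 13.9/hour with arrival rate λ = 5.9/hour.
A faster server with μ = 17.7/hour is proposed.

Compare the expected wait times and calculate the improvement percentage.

System 1: ρ₁ = 5.9/13.9 = 0.4245, W₁ = 1/(13.9-5.9) = 0.1250
System 2: ρ₂ = 5.9/17.7 = 0.3333, W₂ = 1/(17.7-5.9) = 0.08475
Improvement: (W₁-W₂)/W₁ = (0.1250-0.08475)/0.1250 = 32.20%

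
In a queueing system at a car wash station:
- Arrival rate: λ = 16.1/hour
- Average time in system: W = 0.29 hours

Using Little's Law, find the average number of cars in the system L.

Little's Law: L = λW
L = 16.1 × 0.29 = 4.6690 cars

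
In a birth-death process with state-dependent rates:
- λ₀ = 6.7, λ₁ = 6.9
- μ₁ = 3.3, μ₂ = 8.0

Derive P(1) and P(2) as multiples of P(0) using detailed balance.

Balance equations:
State 0: λ₀P₀ = μ₁P₁ → P₁ = (λ₀/μ₁)P₀ = (6.7/3.3)P₀ = 2.0303P₀
State 1: P₂ = (λ₀λ₁)/(μ₁μ₂)P₀ = (6.7×6.9)/(3.3×8.0)P₀ = 1.7511P₀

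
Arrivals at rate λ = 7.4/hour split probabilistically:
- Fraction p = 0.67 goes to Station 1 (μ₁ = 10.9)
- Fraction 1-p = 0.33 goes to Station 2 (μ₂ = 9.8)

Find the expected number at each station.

Effective rates: λ₁ = 7.4×0.67 = 4.958, λ₂ = 7.4×0.33 = 2.442
Station 1: ρ₁ = 4.958/10.9 = 0.45486, L₁ = ρ₁/(1-ρ₁) = 0.45486/(1-0.45486) = 0.8344
Station 2: ρ₂ = 2.442/9.8 = 0.2492, L₂ = ρ₂/(1-ρ₂) = 0.2492/(1-0.2492) = 0.3319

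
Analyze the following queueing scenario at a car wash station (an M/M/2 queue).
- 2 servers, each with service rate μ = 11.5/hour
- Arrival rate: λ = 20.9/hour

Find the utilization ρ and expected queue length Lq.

Traffic intensity: ρ = λ/(cμ) = 20.9/(2×11.5) = 0.9087
Since ρ = 0.9087 < 1, system is stable.
Offered load a = λ/μ = cρ = 20.9/11.5 = 1.8174
P₀ = [ Σₙ₌₀^1 aⁿ/n! + a^2/(2!(1-ρ)) ]⁻¹
Σ = a^0/0! + a^1/1! = 1.0000 + 1.8174 = 2.8174
a^2/(2!(1-ρ)) = 3.3029/(2 × 0.091304) = 18.0874
P₀ = 1/(2.8174 + 18.0874) = 0.04784
Lq = P₀·a^2·ρ / (2!(1-ρ)²) = 0.047836 × 3.3029 × 0.90870 / (2 × 0.0083365) = 8.6111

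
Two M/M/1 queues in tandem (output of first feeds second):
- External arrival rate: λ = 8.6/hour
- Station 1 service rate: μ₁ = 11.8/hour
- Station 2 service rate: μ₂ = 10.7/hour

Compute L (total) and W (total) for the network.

By Jackson's theorem, each station behaves as independent M/M/1.
Station 1: ρ₁ = 8.6/11.8 = 0.7288, L₁ = ρ₁/(1-ρ₁) = λ/(μ₁-λ) = 8.6/3.20 = 2.6875
Station 2: ρ₂ = 8.6/10.7 = 0.8037, L₂ = ρ₂/(1-ρ₂) = λ/(μ₂-λ) = 8.6/2.10 = 4.0952
Total: L = L₁ + L₂ = 2.6875 + 4.0952 = 6.7827
W = L/λ = 6.7827/8.6 = 0.7887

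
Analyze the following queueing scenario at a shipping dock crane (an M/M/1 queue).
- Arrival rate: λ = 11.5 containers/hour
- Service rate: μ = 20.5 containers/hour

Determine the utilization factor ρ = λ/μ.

Server utilization: ρ = λ/μ
ρ = 11.5/20.5 = 0.5610
The server is busy 56.10% of the time.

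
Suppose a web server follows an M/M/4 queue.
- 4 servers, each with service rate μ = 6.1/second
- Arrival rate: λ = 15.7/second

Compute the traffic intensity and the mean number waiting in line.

Traffic intensity: ρ = λ/(cμ) = 15.7/(4×6.1) = 0.6434
Since ρ = 0.6434 < 1, system is stable.
Offered load a = λ/μ = cρ = 15.7/6.1 = 2.5738
P₀ = [ Σₙ₌₀^3 aⁿ/n! + a^4/(4!(1-ρ)) ]⁻¹
Σ = a^0/0! + a^1/1! + a^2/2! + a^3/3! = 1.0000 + 2.5738 + 3.3121 + 2.8416 = 9.7275
a^4/(4!(1-ρ)) = 43.8813/(24 × 0.35656) = 5.1279
P₀ = 1/(9.7275 + 5.1279) = 0.06732
Lq = P₀·a^4·ρ / (4!(1-ρ)²) = 0.067316 × 43.8813 × 0.64344 / (24 × 0.12713) = 0.6229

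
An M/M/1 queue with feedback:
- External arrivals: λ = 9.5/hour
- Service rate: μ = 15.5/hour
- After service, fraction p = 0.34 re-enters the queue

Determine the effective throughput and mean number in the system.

Effective arrival rate: λ_eff = λ/(1-p) = 9.5/(1-0.34) = 9.5/0.66 = 14.39394
ρ = λ_eff/μ = 14.39394/15.5 = 0.9286413
L = ρ/(1-ρ) = 0.9286413/(1-0.9286413) = 13.0137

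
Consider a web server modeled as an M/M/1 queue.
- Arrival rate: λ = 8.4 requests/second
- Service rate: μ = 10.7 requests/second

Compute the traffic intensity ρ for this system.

Server utilization: ρ = λ/μ
ρ = 8.4/10.7 = 0.7850
The server is busy 78.50% of the time.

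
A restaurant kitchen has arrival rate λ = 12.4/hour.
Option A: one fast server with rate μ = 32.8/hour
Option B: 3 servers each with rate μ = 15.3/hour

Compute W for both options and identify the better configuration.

Option A: single server μ = 32.8 (M/M/1)
  ρ_A = 12.4/32.8 = 0.3780
  W_A = 1/(μ-λ) = 1/(32.8-12.4) = 1/20.40 = 0.04902

Option B: 3 servers μ = 15.3 (M/M/3)
  ρ_B = λ/(cμ) = 12.4/(3×15.3) = 0.2702
  Offered load a = λ/μ = cρ = 12.4/15.3 = 0.8105
  P₀ = [ Σₙ₌₀^2 aⁿ/n! + a^3/(3!(1-ρ)) ]⁻¹
  Σ = a^0/0! + a^1/1! + a^2/2! = 1.0000 + 0.8105 + 0.3284 = 2.1389
  a^3/(3!(1-ρ)) = 0.5323/(6 × 0.7298) = 0.1216
  P₀ = 1/(2.1389 + 0.1216) = 0.4424
  Lq = P₀·a^3·ρ / (3!(1-ρ)²) = 0.4424 × 0.5323 × 0.2702 / (6 × 0.5327) = 0.01991
  Wq_B = Lq/λ = 0.019906/12.4 = 0.001605
  W_B = Wq_B + 1/μ = 0.001605 + 0.06536 = 0.06696

Since W_A = 0.04902 < W_B = 0.06696, Option A (single fast server) has the shorter time in system.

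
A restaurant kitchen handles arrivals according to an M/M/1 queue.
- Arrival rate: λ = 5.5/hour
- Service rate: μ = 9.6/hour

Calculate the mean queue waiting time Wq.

First, compute utilization: ρ = λ/μ = 5.5/9.6 = 0.5729
For M/M/1: Wq = λ/(μ(μ-λ))
Wq = 5.5/(9.6 × (9.6-5.5))
Wq = 5.5/(9.6 × 4.10)
Wq = 0.1397 hours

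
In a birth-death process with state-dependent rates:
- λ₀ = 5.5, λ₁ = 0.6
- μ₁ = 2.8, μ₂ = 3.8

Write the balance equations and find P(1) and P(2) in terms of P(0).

Balance equations:
State 0: λ₀P₀ = μ₁P₁ → P₁ = (λ₀/μ₁)P₀ = (5.5/2.8)P₀ = 1.9643P₀
State 1: P₂ = (λ₀λ₁)/(μ₁μ₂)P₀ = (5.5×0.6)/(2.8×3.8)P₀ = 0.3102P₀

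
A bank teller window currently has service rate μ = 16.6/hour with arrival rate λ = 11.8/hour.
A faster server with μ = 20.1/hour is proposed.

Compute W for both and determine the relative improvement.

System 1: ρ₁ = 11.8/16.6 = 0.7108, W₁ = 1/(16.6-11.8) = 0.20833
System 2: ρ₂ = 11.8/20.1 = 0.5871, W₂ = 1/(20.1-11.8) = 0.12048
Improvement: (W₁-W₂)/W₁ = (0.20833-0.12048)/0.20833 = 42.17%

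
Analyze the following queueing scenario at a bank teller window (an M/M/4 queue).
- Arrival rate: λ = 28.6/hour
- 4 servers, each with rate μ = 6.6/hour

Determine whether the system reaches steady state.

Stability requires ρ = λ/(cμ) < 1
ρ = 28.6/(4 × 6.6) = 28.6/26.40 = 1.0833
Since 1.0833 ≥ 1, the system is UNSTABLE.
Need c > λ/μ = 28.6/6.6 = 4.33.
Minimum servers needed: c = 5.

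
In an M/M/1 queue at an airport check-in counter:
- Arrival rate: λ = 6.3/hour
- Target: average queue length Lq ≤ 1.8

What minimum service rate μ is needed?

For M/M/1: Lq = λ²/(μ(μ-λ))
Need Lq ≤ 1.8, i.e. μ(μ-λ) ≥ λ²/1.8
μ² - 6.3μ - 39.69/1.8 ≥ 0  →  μ² - 6.3μ - 22.0500 ≥ 0
Quadratic formula (positive root): μ = [λ + √(λ² + 4×22.0500)]/2
Discriminant: 39.69 + 4×22.0500 = 127.8900, √127.8900 = 11.3088
μ ≥ (6.3 + 11.3088)/2 = 8.8044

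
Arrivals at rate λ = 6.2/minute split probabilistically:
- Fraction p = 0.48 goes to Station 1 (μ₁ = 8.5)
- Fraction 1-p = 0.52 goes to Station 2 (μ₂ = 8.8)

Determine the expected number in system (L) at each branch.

Effective rates: λ₁ = 6.2×0.48 = 2.976, λ₂ = 6.2×0.52 = 3.224
Station 1: ρ₁ = 2.976/8.5 = 0.3501, L₁ = ρ₁/(1-ρ₁) = 0.3501/(1-0.3501) = 0.5387
Station 2: ρ₂ = 3.224/8.8 = 0.36636, L₂ = ρ₂/(1-ρ₂) = 0.36636/(1-0.36636) = 0.5782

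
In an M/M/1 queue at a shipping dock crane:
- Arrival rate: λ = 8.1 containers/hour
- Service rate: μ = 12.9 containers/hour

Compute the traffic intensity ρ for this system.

Server utilization: ρ = λ/μ
ρ = 8.1/12.9 = 0.6279
The server is busy 62.79% of the time.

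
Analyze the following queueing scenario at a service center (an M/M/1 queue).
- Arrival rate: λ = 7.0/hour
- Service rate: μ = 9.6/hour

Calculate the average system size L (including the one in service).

ρ = λ/μ = 7.0/9.6 = 0.7292
For M/M/1: L = λ/(μ-λ)
L = 7.0/(9.6-7.0) = 7.0/2.60
L = 2.6923 customers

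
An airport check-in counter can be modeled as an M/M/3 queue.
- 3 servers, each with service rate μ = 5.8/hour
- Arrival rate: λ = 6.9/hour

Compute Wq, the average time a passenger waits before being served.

Traffic intensity: ρ = λ/(cμ) = 6.9/(3×5.8) = 0.3966
Since ρ = 0.3966 < 1, system is stable.
Offered load a = λ/μ = cρ = 6.9/5.8 = 1.1897
P₀ = [ Σₙ₌₀^2 aⁿ/n! + a^3/(3!(1-ρ)) ]⁻¹
Σ = a^0/0! + a^1/1! + a^2/2! = 1.0000 + 1.1897 + 0.7076 = 2.8973
a^3/(3!(1-ρ)) = 1.6837/(6 × 0.60345) = 0.4650
P₀ = 1/(2.8973 + 0.4650) = 0.2974
Lq = P₀·a^3·ρ / (3!(1-ρ)²) = 0.2974141 × 1.683694 × 0.3965517 / (6 × 0.3641498) = 0.09089
Wq = Lq/λ = 0.09089/6.9 = 0.01317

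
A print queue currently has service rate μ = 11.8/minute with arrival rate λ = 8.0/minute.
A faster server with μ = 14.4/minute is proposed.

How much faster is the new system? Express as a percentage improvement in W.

System 1: ρ₁ = 8.0/11.8 = 0.6780, W₁ = 1/(11.8-8.0) = 0.26315789
System 2: ρ₂ = 8.0/14.4 = 0.5556, W₂ = 1/(14.4-8.0) = 0.15625000
Improvement: (W₁-W₂)/W₁ = (0.26315789-0.15625000)/0.26315789 = 40.62%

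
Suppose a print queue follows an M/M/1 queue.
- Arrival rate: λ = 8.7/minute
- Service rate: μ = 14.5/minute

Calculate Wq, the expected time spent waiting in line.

First, compute utilization: ρ = λ/μ = 8.7/14.5 = 0.6000
For M/M/1: Wq = λ/(μ(μ-λ))
Wq = 8.7/(14.5 × (14.5-8.7))
Wq = 8.7/(14.5 × 5.80)
Wq = 0.1034 minutes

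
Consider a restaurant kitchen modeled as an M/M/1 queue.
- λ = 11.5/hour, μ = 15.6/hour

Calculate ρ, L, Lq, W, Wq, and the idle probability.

Step 1: ρ = λ/μ = 11.5/15.6 = 0.7372
Step 2: L = λ/(μ-λ) = 11.5/4.10 = 2.8049
Step 3: Lq = λ²/(μ(μ-λ)) = 132.25/(15.6×4.10) = 2.0677
Step 4: W = 1/(μ-λ) = 1/4.10 = 0.2439
Step 5: Wq = λ/(μ(μ-λ)) = 11.5/(15.6×4.10) = 0.1798
Step 6: P(0) = 1-ρ = 0.2628
Verify: L = λW = 11.5×0.2439 = 2.8049 ✔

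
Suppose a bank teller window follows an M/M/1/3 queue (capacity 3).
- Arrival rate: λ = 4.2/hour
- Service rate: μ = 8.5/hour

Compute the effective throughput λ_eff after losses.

ρ = λ/μ = 4.2/8.5 = 0.49412
P₀ = (1-ρ)/(1-ρ^(K+1)) = (1-0.49412)/(1-0.49412^4) = 0.50588/0.94039 = 0.5379
P_K = P₀×ρ^K = 0.53795 × 0.49412^3 = 0.53795 × 0.12064 = 0.06490
λ_eff = λ(1-P_K) = 4.2 × (1 - 0.06490) = 4.2 × 0.9351 = 3.9274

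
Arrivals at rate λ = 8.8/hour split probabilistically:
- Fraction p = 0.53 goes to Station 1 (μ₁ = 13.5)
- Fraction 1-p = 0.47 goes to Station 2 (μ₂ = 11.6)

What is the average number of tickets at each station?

Effective rates: λ₁ = 8.8×0.53 = 4.664, λ₂ = 8.8×0.47 = 4.136
Station 1: ρ₁ = 4.664/13.5 = 0.34548, L₁ = ρ₁/(1-ρ₁) = 0.34548/(1-0.34548) = 0.5278
Station 2: ρ₂ = 4.136/11.6 = 0.35655, L₂ = ρ₂/(1-ρ₂) = 0.35655/(1-0.35655) = 0.5541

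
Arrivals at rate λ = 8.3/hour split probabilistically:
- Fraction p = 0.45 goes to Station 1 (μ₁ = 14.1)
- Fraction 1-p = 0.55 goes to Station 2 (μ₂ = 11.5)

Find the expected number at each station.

Effective rates: λ₁ = 8.3×0.45 = 3.735, λ₂ = 8.3×0.55 = 4.565
Station 1: ρ₁ = 3.735/14.1 = 0.26489, L₁ = ρ₁/(1-ρ₁) = 0.26489/(1-0.26489) = 0.3603
Station 2: ρ₂ = 4.565/11.5 = 0.39696, L₂ = ρ₂/(1-ρ₂) = 0.39696/(1-0.39696) = 0.6583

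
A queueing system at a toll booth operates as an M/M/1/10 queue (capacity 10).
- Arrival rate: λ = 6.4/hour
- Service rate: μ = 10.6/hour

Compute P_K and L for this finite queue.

ρ = λ/μ = 6.4/10.6 = 0.60377
P₀ = (1-ρ)/(1-ρ^(K+1)) = (1-0.60377)/(1-0.60377^11) = 0.3962/0.9961 = 0.3978
P_K = P₀×ρ^K = 0.3978 × 0.60377^10 = 0.3978 × 0.006437 = 0.002561
Blocking probability P_10 = 0.002561 (0.26%)
L = ρ[1 - (K+1)ρ^K + Kρ^(K+1)] / [(1-ρ)(1-ρ^(K+1))]
L = 0.60377 × (1 - 11×0.006437 + 10×0.003887) / ((1 - 0.60377) × (1 - 0.003887)) = 1.4809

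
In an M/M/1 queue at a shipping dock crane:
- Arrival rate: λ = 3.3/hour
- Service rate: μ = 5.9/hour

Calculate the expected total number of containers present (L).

ρ = λ/μ = 3.3/5.9 = 0.5593
For M/M/1: L = λ/(μ-λ)
L = 3.3/(5.9-3.3) = 3.3/2.60
L = 1.2692 containers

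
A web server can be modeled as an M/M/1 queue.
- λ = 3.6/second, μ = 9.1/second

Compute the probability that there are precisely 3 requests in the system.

ρ = λ/μ = 3.6/9.1 = 0.3956
P(n) = (1-ρ)ρⁿ
P(3) = (1-0.3956) × 0.3956^3
P(3) = 0.6044 × 0.06191
P(3) = 0.03742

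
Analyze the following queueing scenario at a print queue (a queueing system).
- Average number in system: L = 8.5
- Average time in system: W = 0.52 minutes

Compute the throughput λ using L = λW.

Little's Law: L = λW, so λ = L/W
λ = 8.5/0.52 = 16.3462 jobs/minute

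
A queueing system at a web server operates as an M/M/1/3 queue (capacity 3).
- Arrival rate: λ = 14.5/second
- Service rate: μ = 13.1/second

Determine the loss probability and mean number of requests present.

ρ = λ/μ = 14.5/13.1 = 1.1069
P₀ = (1-ρ)/(1-ρ^(K+1)) = (1-1.1069)/(1-1.1069^4) = -0.1069/-0.5012 = 0.2133
P_K = P₀×ρ^K = 0.2133 × 1.1069^3 = 0.2133 × 1.3562 = 0.2893
Blocking probability P_3 = 0.2893 (28.93%)
L = ρ[1 - (K+1)ρ^K + Kρ^(K+1)] / [(1-ρ)(1-ρ^(K+1))]
L = 1.1069 × (1 - 4×1.356204 + 3×1.501183) / ((1 - 1.1069) × (1 - 1.501183)) = 1.6266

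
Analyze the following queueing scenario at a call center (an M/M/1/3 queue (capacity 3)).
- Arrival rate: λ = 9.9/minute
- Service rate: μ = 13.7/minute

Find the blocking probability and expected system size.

ρ = λ/μ = 9.9/13.7 = 0.7226
P₀ = (1-ρ)/(1-ρ^(K+1)) = (1-0.7226)/(1-0.7226^4) = 0.2774/0.7274 = 0.3814
P_K = P₀×ρ^K = 0.3814 × 0.7226^3 = 0.3814 × 0.3773 = 0.1439
Blocking probability P_3 = 0.1439 (14.39%)
L = ρ[1 - (K+1)ρ^K + Kρ^(K+1)] / [(1-ρ)(1-ρ^(K+1))]
L = 0.7226 × (1 - 4×0.3773061 + 3×0.2726414) / ((1 - 0.7226) × (1 - 0.2726414)) = 1.1056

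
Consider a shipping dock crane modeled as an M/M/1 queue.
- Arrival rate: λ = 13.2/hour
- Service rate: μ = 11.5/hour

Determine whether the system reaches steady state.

Stability requires ρ = λ/(cμ) < 1
ρ = 13.2/(1 × 11.5) = 13.2/11.50 = 1.1478
Since 1.1478 ≥ 1, the system is UNSTABLE.
Queue grows without bound. Need μ > λ = 13.2.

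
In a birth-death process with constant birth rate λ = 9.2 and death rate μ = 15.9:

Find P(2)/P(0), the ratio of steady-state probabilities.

For constant rates: P(n)/P(0) = (λ/μ)^n
P(2)/P(0) = (9.2/15.9)^2 = 0.5786^2 = 0.3348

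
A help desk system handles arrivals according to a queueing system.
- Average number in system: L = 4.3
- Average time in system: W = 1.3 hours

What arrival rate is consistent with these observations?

Little's Law: L = λW, so λ = L/W
λ = 4.3/1.3 = 3.3077 tickets/hour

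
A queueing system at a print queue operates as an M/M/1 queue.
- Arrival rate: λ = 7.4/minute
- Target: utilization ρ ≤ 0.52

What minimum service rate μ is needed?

ρ = λ/μ, so μ = λ/ρ
μ ≥ 7.4/0.52 = 14.2308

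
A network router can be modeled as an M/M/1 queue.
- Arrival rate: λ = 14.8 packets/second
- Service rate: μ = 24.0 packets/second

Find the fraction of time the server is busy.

Server utilization: ρ = λ/μ
ρ = 14.8/24.0 = 0.6167
The server is busy 61.67% of the time.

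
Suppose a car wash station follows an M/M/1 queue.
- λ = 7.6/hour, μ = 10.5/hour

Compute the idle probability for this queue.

ρ = λ/μ = 7.6/10.5 = 0.7238
P(0) = 1 - ρ = 1 - 0.7238 = 0.2762
The server is idle 27.62% of the time.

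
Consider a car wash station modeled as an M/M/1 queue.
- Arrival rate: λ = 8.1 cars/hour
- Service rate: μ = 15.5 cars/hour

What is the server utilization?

Server utilization: ρ = λ/μ
ρ = 8.1/15.5 = 0.5226
The server is busy 52.26% of the time.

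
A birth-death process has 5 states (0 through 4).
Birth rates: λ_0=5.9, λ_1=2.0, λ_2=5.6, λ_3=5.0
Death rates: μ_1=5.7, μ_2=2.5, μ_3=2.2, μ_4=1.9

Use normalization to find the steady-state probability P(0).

Ratios P(n)/P(0) = (λ₀···λₙ₋₁)/(μ₁···μₙ):
P(1)/P(0) = (5.9)/(5.7) = 1.0351
P(2)/P(0) = (5.9×2.0)/(5.7×2.5) = 0.8281
P(3)/P(0) = (5.9×2.0×5.6)/(5.7×2.5×2.2) = 2.1078
P(4)/P(0) = (5.9×2.0×5.6×5.0)/(5.7×2.5×2.2×1.9) = 5.5469

Normalization: ∑ P(n) = 1
P(0) × (1.0000 + 1.0351 + 0.8281 + 2.1078 + 5.5469) = 1
P(0) × 10.5179 = 1
P(0) = 1/10.5179 = 0.09508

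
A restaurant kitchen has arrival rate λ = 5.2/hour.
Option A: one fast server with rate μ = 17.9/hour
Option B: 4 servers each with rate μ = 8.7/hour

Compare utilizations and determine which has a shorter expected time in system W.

Option A: single server μ = 17.9 (M/M/1)
  ρ_A = 5.2/17.9 = 0.2905
  W_A = 1/(μ-λ) = 1/(17.9-5.2) = 1/12.70 = 0.07874

Option B: 4 servers μ = 8.7 (M/M/4)
  ρ_B = λ/(cμ) = 5.2/(4×8.7) = 0.1494
  Offered load a = λ/μ = cρ = 5.2/8.7 = 0.5977
  P₀ = [ Σₙ₌₀^3 aⁿ/n! + a^4/(4!(1-ρ)) ]⁻¹
  Σ = a^0/0! + a^1/1! + a^2/2! + a^3/3! = 1.0000 + 0.5977 + 0.1786 + 0.03559 = 1.8119
  a^4/(4!(1-ρ)) = 0.12763/(24 × 0.85057) = 0.006252
  P₀ = 1/(1.8119 + 0.006252) = 0.5500
  Lq = P₀·a^4·ρ / (4!(1-ρ)²) = 0.55001 × 0.12763 × 0.14943 / (24 × 0.72348) = 0.0006041
  Wq_B = Lq/λ = 0.0006041/5.2 = 0.00011617
  W_B = Wq_B + 1/μ = 0.00011617 + 0.11494 = 0.1151

Since W_A = 0.07874 < W_B = 0.1151, Option A (single fast server) has the shorter time in system.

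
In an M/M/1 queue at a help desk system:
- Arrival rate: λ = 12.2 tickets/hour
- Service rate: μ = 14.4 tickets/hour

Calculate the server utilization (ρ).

Server utilization: ρ = λ/μ
ρ = 12.2/14.4 = 0.8472
The server is busy 84.72% of the time.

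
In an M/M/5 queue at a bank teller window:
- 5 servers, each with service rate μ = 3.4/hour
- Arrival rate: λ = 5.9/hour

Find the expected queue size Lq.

Traffic intensity: ρ = λ/(cμ) = 5.9/(5×3.4) = 0.3471
Since ρ = 0.3471 < 1, system is stable.
Offered load a = λ/μ = cρ = 5.9/3.4 = 1.7353
P₀ = [ Σₙ₌₀^4 aⁿ/n! + a^5/(5!(1-ρ)) ]⁻¹
Σ = a^0/0! + a^1/1! + a^2/2! + a^3/3! + a^4/4! = 1.0000 + 1.7353 + 1.5056 + 0.8709 + 0.3778 = 5.4896
a^5/(5!(1-ρ)) = 15.7350/(120 × 0.6529) = 0.2008
P₀ = 1/(5.4896 + 0.2008) = 0.1757
Lq = P₀·a^5·ρ / (5!(1-ρ)²) = 0.1757 × 15.7350 × 0.3471 / (120 × 0.4263) = 0.01876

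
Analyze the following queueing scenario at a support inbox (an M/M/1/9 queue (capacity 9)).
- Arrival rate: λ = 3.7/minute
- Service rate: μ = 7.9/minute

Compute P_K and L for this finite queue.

ρ = λ/μ = 3.7/7.9 = 0.468354
P₀ = (1-ρ)/(1-ρ^(K+1)) = (1-0.468354)/(1-0.468354^10) = 0.5316/0.9995 = 0.5319
P_K = P₀×ρ^K = 0.53192 × 0.468354^9 = 0.53192 × 0.0010843 = 0.0005768
Blocking probability P_9 = 0.0005768 (0.05768%)
L = ρ[1 - (K+1)ρ^K + Kρ^(K+1)] / [(1-ρ)(1-ρ^(K+1))]
L = 0.468354 × (1 - 10×0.001084 + 9×0.0005079) / ((1 - 0.468354) × (1 - 0.0005079)) = 0.8759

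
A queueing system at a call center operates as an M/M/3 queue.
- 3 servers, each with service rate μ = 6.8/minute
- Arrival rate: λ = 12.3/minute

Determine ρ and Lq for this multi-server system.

Traffic intensity: ρ = λ/(cμ) = 12.3/(3×6.8) = 0.6029
Since ρ = 0.6029 < 1, system is stable.
Offered load a = λ/μ = cρ = 12.3/6.8 = 1.8088
P₀ = [ Σₙ₌₀^2 aⁿ/n! + a^3/(3!(1-ρ)) ]⁻¹
Σ = a^0/0! + a^1/1! + a^2/2! = 1.0000 + 1.8088 + 1.6359 = 4.4447
a^3/(3!(1-ρ)) = 5.9182/(6 × 0.39706) = 2.4842
P₀ = 1/(4.4447 + 2.4842) = 0.1443
Lq = P₀·a^3·ρ / (3!(1-ρ)²) = 0.14432 × 5.9182 × 0.60294 / (6 × 0.15766) = 0.5444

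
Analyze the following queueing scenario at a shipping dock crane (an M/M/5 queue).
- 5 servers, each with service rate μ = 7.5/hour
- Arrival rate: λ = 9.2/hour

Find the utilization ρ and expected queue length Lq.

Traffic intensity: ρ = λ/(cμ) = 9.2/(5×7.5) = 0.2453
Since ρ = 0.2453 < 1, system is stable.
Offered load a = λ/μ = cρ = 9.2/7.5 = 1.2267
P₀ = [ Σₙ₌₀^4 aⁿ/n! + a^5/(5!(1-ρ)) ]⁻¹
Σ = a^0/0! + a^1/1! + a^2/2! + a^3/3! + a^4/4! = 1.0000 + 1.2267 + 0.7524 + 0.3076 + 0.09434 = 3.3810
a^5/(5!(1-ρ)) = 2.7774/(120 × 0.7547) = 0.03067
P₀ = 1/(3.3810 + 0.03067) = 0.2931
Lq = P₀·a^5·ρ / (5!(1-ρ)²) = 0.2931 × 2.7774 × 0.2453 / (120 × 0.5695) = 0.002922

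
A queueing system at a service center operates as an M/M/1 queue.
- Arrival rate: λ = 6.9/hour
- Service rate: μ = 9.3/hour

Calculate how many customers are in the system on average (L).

ρ = λ/μ = 6.9/9.3 = 0.7419
For M/M/1: L = λ/(μ-λ)
L = 6.9/(9.3-6.9) = 6.9/2.40
L = 2.8750 customers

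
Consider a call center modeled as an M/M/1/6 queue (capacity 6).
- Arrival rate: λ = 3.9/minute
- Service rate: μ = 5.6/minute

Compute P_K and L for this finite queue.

ρ = λ/μ = 3.9/5.6 = 0.69643
P₀ = (1-ρ)/(1-ρ^(K+1)) = (1-0.69643)/(1-0.69643^7) = 0.3036/0.9205 = 0.3298
P_K = P₀×ρ^K = 0.3298 × 0.69643^6 = 0.3298 × 0.1141 = 0.03763
Blocking probability P_6 = 0.03763 (3.76%)
L = ρ[1 - (K+1)ρ^K + Kρ^(K+1)] / [(1-ρ)(1-ρ^(K+1))]
L = 0.69643 × (1 - 7×0.114095 + 6×0.0794589) / ((1 - 0.69643) × (1 - 0.0794589)) = 1.6899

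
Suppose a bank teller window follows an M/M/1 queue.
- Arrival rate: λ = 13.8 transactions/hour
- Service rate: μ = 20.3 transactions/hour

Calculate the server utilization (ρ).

Server utilization: ρ = λ/μ
ρ = 13.8/20.3 = 0.6798
The server is busy 67.98% of the time.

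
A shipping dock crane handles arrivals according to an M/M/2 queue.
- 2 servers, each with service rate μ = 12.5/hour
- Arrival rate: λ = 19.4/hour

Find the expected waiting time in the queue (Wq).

Traffic intensity: ρ = λ/(cμ) = 19.4/(2×12.5) = 0.7760
Since ρ = 0.7760 < 1, system is stable.
Offered load a = λ/μ = cρ = 19.4/12.5 = 1.5520
P₀ = [ Σₙ₌₀^1 aⁿ/n! + a^2/(2!(1-ρ)) ]⁻¹
Σ = a^0/0! + a^1/1! = 1.0000 + 1.5520 = 2.5520
a^2/(2!(1-ρ)) = 2.4087/(2 × 0.2240) = 5.3766
P₀ = 1/(2.5520 + 5.3766) = 0.1261
Lq = P₀·a^2·ρ / (2!(1-ρ)²) = 0.126126 × 2.40870 × 0.776000 / (2 × 0.0501760) = 2.3492
Wq = Lq/λ = 2.3492/19.4 = 0.1211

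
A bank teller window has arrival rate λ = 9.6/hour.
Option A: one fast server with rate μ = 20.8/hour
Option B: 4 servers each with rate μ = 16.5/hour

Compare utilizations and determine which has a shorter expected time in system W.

Option A: single server μ = 20.8 (M/M/1)
  ρ_A = 9.6/20.8 = 0.4615
  W_A = 1/(μ-λ) = 1/(20.8-9.6) = 1/11.20 = 0.08929

Option B: 4 servers μ = 16.5 (M/M/4)
  ρ_B = λ/(cμ) = 9.6/(4×16.5) = 0.1455
  Offered load a = λ/μ = cρ = 9.6/16.5 = 0.5818
  P₀ = [ Σₙ₌₀^3 aⁿ/n! + a^4/(4!(1-ρ)) ]⁻¹
  Σ = a^0/0! + a^1/1! + a^2/2! + a^3/3! = 1.0000 + 0.5818 + 0.1693 + 0.03283 = 1.7839
  a^4/(4!(1-ρ)) = 0.11459/(24 × 0.85455) = 0.005587
  P₀ = 1/(1.7839 + 0.005587) = 0.5588
  Lq = P₀·a^4·ρ / (4!(1-ρ)²) = 0.558819 × 0.114591 × 0.145455 / (24 × 0.730248) = 0.0005315
  Wq_B = Lq/λ = 0.000531455/9.6 = 0.000055360
  W_B = Wq_B + 1/μ = 0.000055360 + 0.060606 = 0.06066

Since W_B = 0.06066 < W_A = 0.08929, Option B (multiple servers) has the shorter time in system.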